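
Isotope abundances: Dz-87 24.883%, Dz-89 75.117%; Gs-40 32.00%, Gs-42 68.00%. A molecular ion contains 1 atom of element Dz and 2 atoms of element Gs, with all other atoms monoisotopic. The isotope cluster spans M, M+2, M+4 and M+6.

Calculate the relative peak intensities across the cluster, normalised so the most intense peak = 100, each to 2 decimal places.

5.77 : 41.91 : 100.00 : 78.59

Element Dz pattern (n=1): 0.24883 : 0.75117
Element Gs pattern (n=2): 0.1024 : 0.4352 : 0.4624
Convolve the two distributions (both contribute in 2-u steps):
  M: 0.24883×0.1024 = 0.025480
  M+2: 0.24883×0.4352 + 0.75117×0.1024 = 0.185211
  M+4: 0.24883×0.4624 + 0.75117×0.4352 = 0.441968
  M+6: 0.75117×0.4624 = 0.347341
Scale to base peak (0.441968) = 100: 5.77 : 41.91 : 100.00 : 78.59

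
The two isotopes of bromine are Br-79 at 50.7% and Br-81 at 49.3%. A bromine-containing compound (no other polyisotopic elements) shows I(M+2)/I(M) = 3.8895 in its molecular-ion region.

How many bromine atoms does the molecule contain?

4

The M+2/M ratio from n Br atoms is n · q/p = n · 0.493/0.507.
n = 3.8895 × 0.507/0.493 = 4.00 ≈ 4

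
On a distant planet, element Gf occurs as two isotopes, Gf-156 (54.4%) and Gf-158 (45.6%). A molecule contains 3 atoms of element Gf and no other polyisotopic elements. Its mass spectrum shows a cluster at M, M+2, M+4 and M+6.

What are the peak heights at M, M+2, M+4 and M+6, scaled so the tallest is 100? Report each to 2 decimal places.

39.77 : 100.00 : 83.82 : 23.42

The 3 Gf atoms are independent, so intensities follow the terms of (0.544 + 0.456)^3.
P(M) = 0.544^3 = 0.160989
P(M+2) = 3 × 0.544^2 × 0.456^1 = 0.404840
P(M+4) = 3 × 0.544^1 × 0.456^2 = 0.339352
P(M+6) = 0.456^3 = 0.094819
The M+2 peak is largest (0.404840); scaling to 100 gives 39.77 : 100.00 : 83.82 : 23.42.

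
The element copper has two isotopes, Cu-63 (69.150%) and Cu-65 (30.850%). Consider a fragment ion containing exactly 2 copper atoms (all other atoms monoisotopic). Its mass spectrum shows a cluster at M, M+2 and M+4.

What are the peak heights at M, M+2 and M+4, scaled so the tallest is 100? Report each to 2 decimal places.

100.00 : 89.23 : 19.90

Expanding (0.69150 + 0.30850)^2:
P(M) = 0.69150^2 = 0.478172
P(M+2) = 2 × 0.69150^1 × 0.30850^1 = 0.426656
P(M+4) = 0.30850^2 = 0.095172
The M peak is largest (0.478172); scaling to 100 gives 100.00 : 89.23 : 19.90.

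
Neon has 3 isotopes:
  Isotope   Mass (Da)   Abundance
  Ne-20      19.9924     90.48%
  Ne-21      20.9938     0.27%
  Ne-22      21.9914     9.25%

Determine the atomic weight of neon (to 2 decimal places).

20.18 Da

The abundance-weighted mean is 0.9048 × 19.9924 + 0.0027 × 20.9938 + 0.0925 × 21.9914
= 18.08912 + 0.05668 + 2.03420 = 20.18000 Da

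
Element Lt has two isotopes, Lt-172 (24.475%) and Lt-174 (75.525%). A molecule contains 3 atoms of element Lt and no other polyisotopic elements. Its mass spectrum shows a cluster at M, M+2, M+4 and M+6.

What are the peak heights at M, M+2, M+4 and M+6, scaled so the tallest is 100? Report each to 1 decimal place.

3.4 : 31.5 : 97.2 : 100.0

The 3 Lt atoms are independent, so intensities follow the terms of (0.24475 + 0.75525)^3.
P(M) = 0.24475^3 = 0.014661
P(M+2) = 3 × 0.24475^2 × 0.75525^1 = 0.135724
P(M+4) = 3 × 0.24475^1 × 0.75525^2 = 0.418818
P(M+6) = 0.75525^3 = 0.430797
The M+6 peak is largest (0.430797); scaling to 100 gives 3.4 : 31.5 : 97.2 : 100.0.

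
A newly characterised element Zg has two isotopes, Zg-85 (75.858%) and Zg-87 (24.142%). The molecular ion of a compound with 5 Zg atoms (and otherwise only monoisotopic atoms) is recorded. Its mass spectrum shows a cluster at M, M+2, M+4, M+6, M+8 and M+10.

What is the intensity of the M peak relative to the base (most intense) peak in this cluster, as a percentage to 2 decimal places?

(0.75858 + 0.24142)^5 gives M 0.2512, M+2 0.3997, M+4 0.2544, M+6 0.0810, M+8 0.0129, M+10 0.0008; the largest is M+2.
P(M+2) = C(5,1) × 0.75858^4 × 0.24142^1 = 5 × 0.33113536 × 0.24142 = 0.399713 (base)
P(M) = C(5,0) × 0.75858^5 × 0.24142^0 = 1 × 0.25119266 × 1.0000 = 0.251193
Relative intensity = 0.251193 / 0.399713 × 100 = 62.84

62.84%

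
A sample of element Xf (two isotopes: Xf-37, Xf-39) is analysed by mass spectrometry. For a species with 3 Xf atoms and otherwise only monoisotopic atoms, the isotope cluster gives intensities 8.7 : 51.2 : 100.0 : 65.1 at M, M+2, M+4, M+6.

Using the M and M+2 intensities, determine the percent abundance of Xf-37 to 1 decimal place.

If p is the fraction of Xf that is Xf-37, then I(M+2)/I(M) = [C(3,1)·p^2·(1−p)] / p^3 = 3·(1−p)/p = 51.2/8.7 = 5.8851
(1−p)/p = 5.8851/3 = 1.9617  ⇒  p = 1/(1 + 1.9617) = 0.3376
Xf-37: 33.8%, Xf-39: 66.2%.

33.8%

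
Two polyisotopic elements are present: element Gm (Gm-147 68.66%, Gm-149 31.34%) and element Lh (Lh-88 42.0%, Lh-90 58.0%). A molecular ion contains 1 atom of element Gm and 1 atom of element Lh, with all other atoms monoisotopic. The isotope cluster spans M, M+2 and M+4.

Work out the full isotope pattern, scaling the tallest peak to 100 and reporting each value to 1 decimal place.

54.4 : 100.0 : 34.3

Element Gm pattern (n=1): 0.6866 : 0.3134
Element Lh pattern (n=1): 0.4200 : 0.5800
Convolve the two distributions (both contribute in 2-u steps):
  M: 0.6866×0.4200 = 0.288372
  M+2: 0.6866×0.5800 + 0.3134×0.4200 = 0.529856
  M+4: 0.3134×0.5800 = 0.181772
Scale to base peak (0.529856) = 100: 54.4 : 100.0 : 34.3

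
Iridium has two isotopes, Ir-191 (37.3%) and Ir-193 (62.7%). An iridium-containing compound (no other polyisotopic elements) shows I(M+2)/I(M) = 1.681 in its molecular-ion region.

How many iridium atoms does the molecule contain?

1

The M+2/M ratio from n Ir atoms is n · q/p = n · 0.627/0.373.
n = 1.681 × 0.373/0.627 = 1.00 ≈ 1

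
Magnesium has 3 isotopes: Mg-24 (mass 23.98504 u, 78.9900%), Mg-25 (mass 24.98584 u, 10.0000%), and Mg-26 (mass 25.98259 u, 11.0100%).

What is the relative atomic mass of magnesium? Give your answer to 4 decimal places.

24.3051 u

Average mass = Σ (abundance × isotope mass) = 0.789900 × 23.98504 + 0.100000 × 24.98584 + 0.110100 × 25.98259
= 18.945783 + 2.498584 + 2.860683 = 24.305050 u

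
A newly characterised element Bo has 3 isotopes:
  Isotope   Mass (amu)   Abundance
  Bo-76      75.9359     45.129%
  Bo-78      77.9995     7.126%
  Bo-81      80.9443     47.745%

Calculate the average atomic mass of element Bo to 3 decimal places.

78.474 amu

Average mass = Σ (abundance × isotope mass) = 0.45129 × 75.9359 + 0.07126 × 77.9995 + 0.47745 × 80.9443
= 34.26911 + 5.55824 + 38.64686 = 78.47421 amu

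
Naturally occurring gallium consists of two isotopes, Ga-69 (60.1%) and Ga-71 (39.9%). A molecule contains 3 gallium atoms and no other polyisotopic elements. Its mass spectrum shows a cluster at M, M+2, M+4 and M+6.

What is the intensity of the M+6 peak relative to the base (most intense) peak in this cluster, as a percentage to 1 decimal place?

Binomial terms of (0.601 + 0.399)^3: M 0.2171, M+2 0.4324, M+4 0.2870, M+6 0.0635 → M+2 is the base peak.
P(M+2) = C(3,1) × 0.601^2 × 0.399^1 = 3 × 0.361201 × 0.3990 = 0.432358 (base)
P(M+6) = C(3,3) × 0.601^0 × 0.399^3 = 1 × 1.0000 × 0.0635212 = 0.063521
Relative intensity = 0.063521 / 0.432358 × 100 = 14.7

14.7%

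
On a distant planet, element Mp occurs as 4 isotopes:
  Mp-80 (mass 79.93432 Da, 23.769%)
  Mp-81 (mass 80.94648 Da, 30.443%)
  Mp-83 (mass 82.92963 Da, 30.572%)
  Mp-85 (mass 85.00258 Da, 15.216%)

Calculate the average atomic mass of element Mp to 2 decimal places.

81.93 Da

Weight each isotope mass by its fractional abundance: 0.23769 × 79.93432 + 0.30443 × 80.94648 + 0.30572 × 82.92963 + 0.15216 × 85.00258
= 18.999589 + 24.642537 + 25.353246 + 12.933993 = 81.929365 Da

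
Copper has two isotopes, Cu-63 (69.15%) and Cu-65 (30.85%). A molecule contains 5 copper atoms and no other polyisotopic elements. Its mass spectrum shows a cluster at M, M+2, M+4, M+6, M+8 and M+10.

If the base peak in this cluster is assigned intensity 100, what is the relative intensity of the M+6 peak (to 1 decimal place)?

Term probabilities: M 0.1581, M+2 0.3527, M+4 0.3147, M+6 0.1404, M+8 0.0313, M+10 0.0028. Base peak = M+2.
P(M+2) = C(5,1) × 0.6915^4 × 0.3085^1 = 5 × 0.2286487 × 0.3085 = 0.352691 (base)
P(M+6) = C(5,3) × 0.6915^2 × 0.3085^3 = 10 × 0.47817225 × 0.02936064 = 0.140394
Relative intensity = 0.140394 / 0.352691 × 100 = 39.8

39.8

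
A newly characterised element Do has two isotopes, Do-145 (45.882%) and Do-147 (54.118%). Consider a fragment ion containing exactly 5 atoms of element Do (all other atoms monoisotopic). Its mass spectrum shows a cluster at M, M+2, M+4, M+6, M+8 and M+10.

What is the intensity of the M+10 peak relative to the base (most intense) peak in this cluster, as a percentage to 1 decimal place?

13.9%

(0.45882 + 0.54118)^5 gives M 0.0203, M+2 0.1199, M+4 0.2829, M+6 0.3337, M+8 0.1968, M+10 0.0464; the largest is M+6.
P(M+6) = C(5,3) × 0.45882^2 × 0.54118^3 = 10 × 0.21051579 × 0.15849852 = 0.333664 (base)
P(M+10) = C(5,5) × 0.45882^0 × 0.54118^5 = 1 × 1.0000 × 0.04642038 = 0.046420
Relative intensity = 0.046420 / 0.333664 × 100 = 13.9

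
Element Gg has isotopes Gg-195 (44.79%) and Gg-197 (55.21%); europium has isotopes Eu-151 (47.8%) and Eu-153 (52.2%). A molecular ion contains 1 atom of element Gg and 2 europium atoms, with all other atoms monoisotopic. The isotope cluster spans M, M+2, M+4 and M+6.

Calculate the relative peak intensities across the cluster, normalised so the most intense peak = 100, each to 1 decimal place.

Element Gg pattern (n=1): 0.4479 : 0.5521
Europium pattern (n=2): 0.228484 : 0.499032 : 0.272484
Convolve the two distributions (both contribute in 2-u steps):
  M: 0.4479×0.228484 = 0.102338
  M+2: 0.4479×0.499032 + 0.5521×0.228484 = 0.349662
  M+4: 0.4479×0.272484 + 0.5521×0.499032 = 0.397561
  M+6: 0.5521×0.272484 = 0.150438
Scale to base peak (0.397561) = 100: 25.7 : 88.0 : 100.0 : 37.8

25.7 : 88.0 : 100.0 : 37.8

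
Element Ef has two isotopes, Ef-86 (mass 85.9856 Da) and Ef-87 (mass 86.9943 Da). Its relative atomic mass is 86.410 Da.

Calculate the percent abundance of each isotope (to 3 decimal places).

Ef-86: 57.926%, Ef-87: 42.074%

With x = fraction of Ef-86 (so Ef-87 is 1 − x):
85.9856·x + 86.9943·(1 − x) = 86.410
(85.9856 − 86.9943)·x = 86.410 − 86.9943
x = -0.5843 / -1.0087 = 0.57926 → 57.926% Ef-86, 42.074% Ef-87.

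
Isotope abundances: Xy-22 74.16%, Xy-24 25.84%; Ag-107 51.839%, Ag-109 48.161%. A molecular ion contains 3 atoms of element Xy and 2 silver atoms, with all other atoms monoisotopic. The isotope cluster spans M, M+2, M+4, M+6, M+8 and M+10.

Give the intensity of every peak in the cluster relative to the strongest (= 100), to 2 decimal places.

Element Xy pattern (n=3): 0.40785817 : 0.42633718 : 0.14855114 : 0.01725351
Silver pattern (n=2): 0.26872819 : 0.49932362 : 0.23194819
Convolve the two distributions (both contribute in 2-u steps):
  M: 0.40785817×0.26872819 = 0.109603
  M+2: 0.40785817×0.49932362 + 0.42633718×0.26872819 = 0.318222
  M+4: 0.40785817×0.23194819 + 0.42633718×0.49932362 + 0.14855114×0.26872819 = 0.347402
  M+6: 0.42633718×0.23194819 + 0.14855114×0.49932362 + 0.01725351×0.26872819 = 0.177700
  M+8: 0.14855114×0.23194819 + 0.01725351×0.49932362 = 0.043071
  M+10: 0.01725351×0.23194819 = 0.004002
Scale to base peak (0.347402) = 100: 31.55 : 91.60 : 100.00 : 51.15 : 12.40 : 1.15

31.55 : 91.60 : 100.00 : 51.15 : 12.40 : 1.15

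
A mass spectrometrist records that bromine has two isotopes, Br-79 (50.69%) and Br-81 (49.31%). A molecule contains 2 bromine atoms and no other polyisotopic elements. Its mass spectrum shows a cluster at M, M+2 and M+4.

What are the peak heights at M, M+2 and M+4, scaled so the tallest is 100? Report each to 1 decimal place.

Each Br atom is independently Br-79 (p = 0.5069) or Br-81 (q = 0.4931); the cluster is the binomial expansion (p + q)^2.
P(M) = 0.5069^2 = 0.256948
P(M+2) = 2 × 0.5069^1 × 0.4931^1 = 0.499905
P(M+4) = 0.4931^2 = 0.243148
The M+2 peak is largest (0.499905); scaling to 100 gives 51.4 : 100.0 : 48.6.

51.4 : 100.0 : 48.6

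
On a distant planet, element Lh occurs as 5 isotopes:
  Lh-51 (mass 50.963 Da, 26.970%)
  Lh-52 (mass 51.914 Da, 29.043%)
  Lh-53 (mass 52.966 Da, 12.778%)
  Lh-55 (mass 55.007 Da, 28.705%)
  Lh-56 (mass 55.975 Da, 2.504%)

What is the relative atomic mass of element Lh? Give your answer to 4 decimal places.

52.7815 Da

Average mass = Σ (abundance × isotope mass) = 0.26970 × 50.963 + 0.29043 × 51.914 + 0.12778 × 52.966 + 0.28705 × 55.007 + 0.02504 × 55.975
= 13.74472 + 15.07738 + 6.76800 + 15.78976 + 1.40161 = 52.78147 Da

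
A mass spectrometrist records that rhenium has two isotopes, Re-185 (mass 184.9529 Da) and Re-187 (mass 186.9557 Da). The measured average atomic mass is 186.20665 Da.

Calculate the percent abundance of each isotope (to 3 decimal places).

Let x be the fractional abundance of Re-185; then Re-187 has abundance 1 − x.
184.9529·x + 186.9557·(1 − x) = 186.20665
(184.9529 − 186.9557)·x = 186.20665 − 186.9557
x = -0.74905 / -2.0028 = 0.37400 → 37.400% Re-185, 62.600% Re-187.

Re-185: 37.400%, Re-187: 62.600%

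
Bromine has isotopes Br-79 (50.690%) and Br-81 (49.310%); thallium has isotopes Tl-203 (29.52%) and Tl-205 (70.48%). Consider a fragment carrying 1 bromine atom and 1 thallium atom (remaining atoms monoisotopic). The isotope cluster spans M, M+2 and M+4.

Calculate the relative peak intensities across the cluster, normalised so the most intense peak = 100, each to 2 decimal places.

Bromine pattern (n=1): 0.5069 : 0.4931
Thallium pattern (n=1): 0.2952 : 0.7048
Convolve the two distributions (both contribute in 2-u steps):
  M: 0.5069×0.2952 = 0.149637
  M+2: 0.5069×0.7048 + 0.4931×0.2952 = 0.502826
  M+4: 0.4931×0.7048 = 0.347537
Scale to base peak (0.502826) = 100: 29.76 : 100.00 : 69.12

29.76 : 100.00 : 69.12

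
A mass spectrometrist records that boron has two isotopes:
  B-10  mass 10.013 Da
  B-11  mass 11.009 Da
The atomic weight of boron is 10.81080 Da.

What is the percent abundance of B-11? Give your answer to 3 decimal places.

80.100%

With x = fraction of B-10 (so B-11 is 1 − x):
10.013·x + 11.009·(1 − x) = 10.81080
(10.013 − 11.009)·x = 10.81080 − 11.009
x = -0.19820 / -0.996 = 0.19900 → 19.900% B-10, 80.100% B-11.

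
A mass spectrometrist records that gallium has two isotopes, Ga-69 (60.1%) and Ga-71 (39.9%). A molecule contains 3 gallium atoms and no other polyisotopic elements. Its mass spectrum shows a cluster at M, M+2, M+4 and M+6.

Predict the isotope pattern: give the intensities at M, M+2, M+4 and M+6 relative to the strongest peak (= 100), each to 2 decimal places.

The 3 Ga atoms are independent, so intensities follow the terms of (0.601 + 0.399)^3.
P(M) = 0.601^3 = 0.217082
P(M+2) = 3 × 0.601^2 × 0.399^1 = 0.432358
P(M+4) = 3 × 0.601^1 × 0.399^2 = 0.287039
P(M+6) = 0.399^3 = 0.063521
The M+2 peak is largest (0.432358); scaling to 100 gives 50.21 : 100.00 : 66.39 : 14.69.

50.21 : 100.00 : 66.39 : 14.69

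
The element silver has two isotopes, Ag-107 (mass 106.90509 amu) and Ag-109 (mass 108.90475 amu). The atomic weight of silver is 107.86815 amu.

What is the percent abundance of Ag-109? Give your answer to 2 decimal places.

Writing the weighted mean with unknown fraction x of Ag-107:
106.90509·x + 108.90475·(1 − x) = 107.86815
(106.90509 − 108.90475)·x = 107.86815 − 108.90475
x = -1.03660 / -1.99966 = 0.51839 → 51.84% Ag-107, 48.16% Ag-109.

48.16%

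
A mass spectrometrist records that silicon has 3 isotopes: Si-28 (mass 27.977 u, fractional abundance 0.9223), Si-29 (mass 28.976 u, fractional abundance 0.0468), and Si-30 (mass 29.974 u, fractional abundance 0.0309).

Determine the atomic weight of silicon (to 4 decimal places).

28.0855 u

Average mass = Σ (abundance × isotope mass) = 0.9223 × 27.977 + 0.0468 × 28.976 + 0.0309 × 29.974
= 25.80319 + 1.35608 + 0.92620 = 28.08547 u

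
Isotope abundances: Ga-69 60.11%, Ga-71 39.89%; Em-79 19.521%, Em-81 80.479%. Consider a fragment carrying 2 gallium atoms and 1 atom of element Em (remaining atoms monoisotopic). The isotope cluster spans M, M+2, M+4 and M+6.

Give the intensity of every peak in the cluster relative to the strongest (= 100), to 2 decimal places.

16.91 : 92.18 : 100.00 : 30.71

Gallium pattern (n=2): 0.36132121 : 0.47955758 : 0.15912121
Element Em pattern (n=1): 0.19521 : 0.80479
Convolve the two distributions (both contribute in 2-u steps):
  M: 0.36132121×0.19521 = 0.070534
  M+2: 0.36132121×0.80479 + 0.47955758×0.19521 = 0.384402
  M+4: 0.47955758×0.80479 + 0.15912121×0.19521 = 0.417005
  M+6: 0.15912121×0.80479 = 0.128059
Scale to base peak (0.417005) = 100: 16.91 : 92.18 : 100.00 : 30.71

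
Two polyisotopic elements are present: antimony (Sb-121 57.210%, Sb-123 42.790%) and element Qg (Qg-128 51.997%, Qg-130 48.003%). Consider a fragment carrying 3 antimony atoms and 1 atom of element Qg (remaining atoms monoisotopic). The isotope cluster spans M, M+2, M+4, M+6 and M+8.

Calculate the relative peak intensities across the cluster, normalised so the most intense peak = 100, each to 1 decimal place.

Antimony pattern (n=3): 0.18724742 : 0.42015297 : 0.3142518 : 0.07834781
Element Qg pattern (n=1): 0.51997 : 0.48003
Convolve the two distributions (both contribute in 2-u steps):
  M: 0.18724742×0.51997 = 0.097363
  M+2: 0.18724742×0.48003 + 0.42015297×0.51997 = 0.308351
  M+4: 0.42015297×0.48003 + 0.3142518×0.51997 = 0.365088
  M+6: 0.3142518×0.48003 + 0.07834781×0.51997 = 0.191589
  M+8: 0.07834781×0.48003 = 0.037609
Scale to base peak (0.365088) = 100: 26.7 : 84.5 : 100.0 : 52.5 : 10.3

26.7 : 84.5 : 100.0 : 52.5 : 10.3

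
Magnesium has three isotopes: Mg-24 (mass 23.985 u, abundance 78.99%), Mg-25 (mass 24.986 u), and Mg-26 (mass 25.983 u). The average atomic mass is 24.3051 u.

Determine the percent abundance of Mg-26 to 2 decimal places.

Let x and y be the fractions of Mg-25 and Mg-26. Then x + y = 1 − 0.7899 = 0.2101 and 24.986x + 25.983y = 24.3051 − 0.7899×23.985 = 5.3593485.
Substituting: 24.986x + 25.983(0.2101 − x) = 5.3593485
(24.986 − 25.983)x = -0.0996798  ⇒  x = 0.09998, y = 0.11012
Mg-25: 10.00%, Mg-26: 11.01%.

11.01%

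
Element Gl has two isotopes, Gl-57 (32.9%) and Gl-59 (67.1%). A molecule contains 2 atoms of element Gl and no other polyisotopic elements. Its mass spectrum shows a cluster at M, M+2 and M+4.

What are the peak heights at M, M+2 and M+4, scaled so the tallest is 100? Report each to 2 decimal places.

24.04 : 98.06 : 100.00

Each Gl atom is independently Gl-57 (p = 0.329) or Gl-59 (q = 0.671); the cluster is the binomial expansion (p + q)^2.
P(M) = 0.329^2 = 0.108241
P(M+2) = 2 × 0.329^1 × 0.671^1 = 0.441518
P(M+4) = 0.671^2 = 0.450241
The M+4 peak is largest (0.450241); scaling to 100 gives 24.04 : 98.06 : 100.00.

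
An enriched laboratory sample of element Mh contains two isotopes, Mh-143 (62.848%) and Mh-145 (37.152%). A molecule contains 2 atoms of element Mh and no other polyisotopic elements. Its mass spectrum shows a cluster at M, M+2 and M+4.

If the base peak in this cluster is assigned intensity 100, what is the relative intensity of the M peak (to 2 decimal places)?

(0.62848 + 0.37152)^2 gives M 0.3950, M+2 0.4670, M+4 0.1380; the largest is M+2.
P(M+2) = C(2,1) × 0.62848^1 × 0.37152^1 = 2 × 0.62848 × 0.37152 = 0.466986 (base)
P(M) = C(2,0) × 0.62848^2 × 0.37152^0 = 1 × 0.39498711 × 1.0000 = 0.394987
Relative intensity = 0.394987 / 0.466986 × 100 = 84.58

84.58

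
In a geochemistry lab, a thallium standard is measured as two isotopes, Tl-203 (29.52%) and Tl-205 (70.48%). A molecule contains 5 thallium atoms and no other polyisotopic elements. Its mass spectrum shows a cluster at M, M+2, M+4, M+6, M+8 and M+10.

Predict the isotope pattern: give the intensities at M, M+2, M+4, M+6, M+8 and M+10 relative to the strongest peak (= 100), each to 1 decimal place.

0.6 : 7.3 : 35.1 : 83.8 : 100.0 : 47.8

Each Tl atom is independently Tl-203 (p = 0.2952) or Tl-205 (q = 0.7048); the cluster is the binomial expansion (p + q)^5.
P(M) = 0.2952^5 = 0.002242
P(M+2) = 5 × 0.2952^4 × 0.7048^1 = 0.026761
P(M+4) = 10 × 0.2952^3 × 0.7048^2 = 0.127785
P(M+6) = 10 × 0.2952^2 × 0.7048^3 = 0.305092
P(M+8) = 5 × 0.2952^1 × 0.7048^4 = 0.364208
P(M+10) = 0.7048^5 = 0.173912
The M+8 peak is largest (0.364208); scaling to 100 gives 0.6 : 7.3 : 35.1 : 83.8 : 100.0 : 47.8.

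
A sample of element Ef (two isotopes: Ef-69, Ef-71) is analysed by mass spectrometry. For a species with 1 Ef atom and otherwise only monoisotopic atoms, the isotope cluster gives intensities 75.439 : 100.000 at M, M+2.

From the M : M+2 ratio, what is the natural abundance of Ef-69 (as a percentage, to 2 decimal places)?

Let p = fractional abundance of Ef-69. I(M+2)/I(M) = [C(1,1)·p^0·(1−p)] / p^1 = 1·(1−p)/p = 100.000/75.439 = 1.3256
(1−p)/p = 1.3256/1 = 1.3256  ⇒  p = 1/(1 + 1.3256) = 0.4300
Ef-69: 43.00%, Ef-71: 57.00%.

43.00%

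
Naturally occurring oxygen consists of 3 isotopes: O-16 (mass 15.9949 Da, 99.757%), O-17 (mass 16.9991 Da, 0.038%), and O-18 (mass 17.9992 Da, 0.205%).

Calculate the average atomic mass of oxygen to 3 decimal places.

Weight each isotope mass by its fractional abundance: 0.99757 × 15.9949 + 0.00038 × 16.9991 + 0.00205 × 17.9992
= 15.95603 + 0.00646 + 0.03690 = 15.99939 Da

15.999 Da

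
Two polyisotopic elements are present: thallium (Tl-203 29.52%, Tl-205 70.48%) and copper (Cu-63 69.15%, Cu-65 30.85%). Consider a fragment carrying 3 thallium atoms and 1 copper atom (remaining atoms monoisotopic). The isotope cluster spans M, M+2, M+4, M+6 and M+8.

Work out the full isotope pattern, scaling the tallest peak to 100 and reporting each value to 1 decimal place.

Thallium pattern (n=3): 0.02572463 : 0.18425524 : 0.43991564 : 0.35010449
Copper pattern (n=1): 0.6915 : 0.3085
Convolve the two distributions (both contribute in 2-u steps):
  M: 0.02572463×0.6915 = 0.017789
  M+2: 0.02572463×0.3085 + 0.18425524×0.6915 = 0.135349
  M+4: 0.18425524×0.3085 + 0.43991564×0.6915 = 0.361044
  M+6: 0.43991564×0.3085 + 0.35010449×0.6915 = 0.377811
  M+8: 0.35010449×0.3085 = 0.108007
Scale to base peak (0.377811) = 100: 4.7 : 35.8 : 95.6 : 100.0 : 28.6

4.7 : 35.8 : 95.6 : 100.0 : 28.6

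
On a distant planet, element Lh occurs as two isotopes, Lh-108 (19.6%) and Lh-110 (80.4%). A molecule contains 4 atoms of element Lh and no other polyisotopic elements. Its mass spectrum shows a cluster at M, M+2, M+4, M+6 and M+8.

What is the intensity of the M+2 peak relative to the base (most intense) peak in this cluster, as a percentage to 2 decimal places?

Binomial terms of (0.196 + 0.804)^4: M 0.0015, M+2 0.0242, M+4 0.1490, M+6 0.4075, M+8 0.4179 → M+8 is the base peak.
P(M+8) = C(4,4) × 0.196^0 × 0.804^4 = 1 × 1.0000 × 0.41785365 = 0.417854 (base)
P(M+2) = C(4,1) × 0.196^3 × 0.804^1 = 4 × 0.00752954 × 0.8040 = 0.024215
Relative intensity = 0.024215 / 0.417854 × 100 = 5.80

5.80%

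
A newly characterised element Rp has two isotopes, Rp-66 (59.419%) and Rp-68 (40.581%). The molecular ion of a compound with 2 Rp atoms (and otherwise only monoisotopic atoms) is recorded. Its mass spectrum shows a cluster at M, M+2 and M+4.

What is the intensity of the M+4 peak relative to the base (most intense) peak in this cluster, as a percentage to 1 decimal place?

34.1%

Term probabilities: M 0.3531, M+2 0.4823, M+4 0.1647. Base peak = M+2.
P(M+2) = C(2,1) × 0.59419^1 × 0.40581^1 = 2 × 0.59419 × 0.40581 = 0.482256 (base)
P(M+4) = C(2,2) × 0.59419^0 × 0.40581^2 = 1 × 1.0000 × 0.16468176 = 0.164682
Relative intensity = 0.164682 / 0.482256 × 100 = 34.1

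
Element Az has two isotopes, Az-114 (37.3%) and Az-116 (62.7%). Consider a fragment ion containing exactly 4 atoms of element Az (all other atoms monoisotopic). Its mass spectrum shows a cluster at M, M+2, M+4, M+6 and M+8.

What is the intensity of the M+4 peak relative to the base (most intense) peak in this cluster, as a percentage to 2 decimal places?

Term probabilities: M 0.0194, M+2 0.1302, M+4 0.3282, M+6 0.3678, M+8 0.1546. Base peak = M+6.
P(M+6) = C(4,3) × 0.373^1 × 0.627^3 = 4 × 0.3730 × 0.24649188 = 0.367766 (base)
P(M+4) = C(4,2) × 0.373^2 × 0.627^2 = 6 × 0.139129 × 0.393129 = 0.328174
Relative intensity = 0.328174 / 0.367766 × 100 = 89.23

89.23%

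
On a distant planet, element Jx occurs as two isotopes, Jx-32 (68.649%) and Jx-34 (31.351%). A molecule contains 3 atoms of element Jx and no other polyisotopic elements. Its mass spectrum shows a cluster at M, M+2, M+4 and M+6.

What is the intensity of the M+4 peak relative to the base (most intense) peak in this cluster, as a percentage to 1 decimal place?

45.7%

(0.68649 + 0.31351)^3 gives M 0.3235, M+2 0.4432, M+4 0.2024, M+6 0.0308; the largest is M+2.
P(M+2) = C(3,1) × 0.68649^2 × 0.31351^1 = 3 × 0.47126852 × 0.31351 = 0.443242 (base)
P(M+4) = C(3,2) × 0.68649^1 × 0.31351^2 = 3 × 0.68649 × 0.09828852 = 0.202422
Relative intensity = 0.202422 / 0.443242 × 100 = 45.7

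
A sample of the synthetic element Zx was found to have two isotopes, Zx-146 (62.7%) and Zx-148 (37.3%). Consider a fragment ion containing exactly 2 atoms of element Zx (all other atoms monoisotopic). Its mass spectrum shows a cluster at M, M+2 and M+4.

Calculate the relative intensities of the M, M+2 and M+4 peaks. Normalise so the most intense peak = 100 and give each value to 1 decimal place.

Expanding (0.627 + 0.373)^2:
P(M) = 0.627^2 = 0.393129
P(M+2) = 2 × 0.627^1 × 0.373^1 = 0.467742
P(M+4) = 0.373^2 = 0.139129
The M+2 peak is largest (0.467742); scaling to 100 gives 84.0 : 100.0 : 29.7.

84.0 : 100.0 : 29.7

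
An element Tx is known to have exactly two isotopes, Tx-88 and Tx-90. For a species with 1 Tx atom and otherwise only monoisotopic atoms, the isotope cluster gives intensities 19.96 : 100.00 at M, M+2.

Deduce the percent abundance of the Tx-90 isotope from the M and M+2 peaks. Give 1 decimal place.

83.4%

Let p = fractional abundance of Tx-88. I(M+2)/I(M) = [C(1,1)·p^0·(1−p)] / p^1 = 1·(1−p)/p = 100.00/19.96 = 5.0100
(1−p)/p = 5.0100/1 = 5.0100  ⇒  p = 1/(1 + 5.0100) = 0.1664
Tx-88: 16.6%, Tx-90: 83.4%.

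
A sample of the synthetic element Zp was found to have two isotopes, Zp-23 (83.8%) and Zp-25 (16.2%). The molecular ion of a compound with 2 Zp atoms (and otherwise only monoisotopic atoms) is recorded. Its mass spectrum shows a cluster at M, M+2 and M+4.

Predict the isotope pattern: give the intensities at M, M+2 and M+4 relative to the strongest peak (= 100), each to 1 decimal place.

The 2 Zp atoms are independent, so intensities follow the terms of (0.838 + 0.162)^2.
P(M) = 0.838^2 = 0.702244
P(M+2) = 2 × 0.838^1 × 0.162^1 = 0.271512
P(M+4) = 0.162^2 = 0.026244
The M peak is largest (0.702244); scaling to 100 gives 100.0 : 38.7 : 3.7.

100.0 : 38.7 : 3.7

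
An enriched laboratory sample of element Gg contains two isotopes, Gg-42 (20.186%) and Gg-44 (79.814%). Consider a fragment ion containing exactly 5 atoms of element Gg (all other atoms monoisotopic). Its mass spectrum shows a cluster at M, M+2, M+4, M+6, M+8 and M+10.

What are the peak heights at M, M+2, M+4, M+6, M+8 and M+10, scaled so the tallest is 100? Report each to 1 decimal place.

Expanding (0.20186 + 0.79814)^5:
P(M) = 0.20186^5 = 0.000335
P(M+2) = 5 × 0.20186^4 × 0.79814^1 = 0.006626
P(M+4) = 10 × 0.20186^3 × 0.79814^2 = 0.052397
P(M+6) = 10 × 0.20186^2 × 0.79814^3 = 0.207175
P(M+8) = 5 × 0.20186^1 × 0.79814^4 = 0.409578
P(M+10) = 0.79814^5 = 0.323888
The M+8 peak is largest (0.409578); scaling to 100 gives 0.1 : 1.6 : 12.8 : 50.6 : 100.0 : 79.1.

0.1 : 1.6 : 12.8 : 50.6 : 100.0 : 79.1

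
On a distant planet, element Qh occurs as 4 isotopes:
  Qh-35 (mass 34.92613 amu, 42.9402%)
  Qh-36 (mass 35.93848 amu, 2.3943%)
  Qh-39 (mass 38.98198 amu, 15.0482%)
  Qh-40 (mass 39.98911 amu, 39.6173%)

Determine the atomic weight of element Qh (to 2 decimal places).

37.57 amu

The abundance-weighted mean is 0.429402 × 34.92613 + 0.023943 × 35.93848 + 0.150482 × 38.98198 + 0.396173 × 39.98911
= 14.997350 + 0.860475 + 5.866086 + 15.842606 = 37.566517 amu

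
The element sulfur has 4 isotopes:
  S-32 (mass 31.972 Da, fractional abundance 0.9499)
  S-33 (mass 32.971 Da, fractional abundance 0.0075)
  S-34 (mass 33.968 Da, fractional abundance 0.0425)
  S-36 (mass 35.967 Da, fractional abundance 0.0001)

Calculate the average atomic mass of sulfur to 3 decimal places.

32.065 Da

Weight each isotope mass by its fractional abundance: 0.9499 × 31.972 + 0.0075 × 32.971 + 0.0425 × 33.968 + 0.0001 × 35.967
= 30.3702 + 0.2473 + 1.4436 + 0.0036 = 32.0647 Da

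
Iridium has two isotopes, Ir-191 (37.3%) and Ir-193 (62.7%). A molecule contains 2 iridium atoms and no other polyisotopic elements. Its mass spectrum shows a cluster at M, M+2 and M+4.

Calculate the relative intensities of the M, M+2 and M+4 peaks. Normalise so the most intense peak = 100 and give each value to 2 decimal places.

Expanding (0.373 + 0.627)^2:
P(M) = 0.373^2 = 0.139129
P(M+2) = 2 × 0.373^1 × 0.627^1 = 0.467742
P(M+4) = 0.627^2 = 0.393129
The M+2 peak is largest (0.467742); scaling to 100 gives 29.74 : 100.00 : 84.05.

29.74 : 100.00 : 84.05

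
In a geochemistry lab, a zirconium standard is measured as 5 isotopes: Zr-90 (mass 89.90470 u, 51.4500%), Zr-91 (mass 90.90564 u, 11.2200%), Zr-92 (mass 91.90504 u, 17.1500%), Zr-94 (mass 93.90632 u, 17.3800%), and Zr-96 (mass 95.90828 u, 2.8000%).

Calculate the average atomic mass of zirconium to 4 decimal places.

Weight each isotope mass by its fractional abundance: 0.514500 × 89.90470 + 0.112200 × 90.90564 + 0.171500 × 91.90504 + 0.173800 × 93.90632 + 0.028000 × 95.90828
= 46.255968 + 10.199613 + 15.761714 + 16.320918 + 2.685432 = 91.223645 u

91.2236 u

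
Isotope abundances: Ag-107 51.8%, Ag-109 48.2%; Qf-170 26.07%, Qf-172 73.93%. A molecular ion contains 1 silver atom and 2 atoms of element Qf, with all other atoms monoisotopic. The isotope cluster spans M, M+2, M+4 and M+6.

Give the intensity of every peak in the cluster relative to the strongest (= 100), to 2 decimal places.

Silver pattern (n=1): 0.5180 : 0.4820
Element Qf pattern (n=2): 0.06796449 : 0.38547102 : 0.54656449
Convolve the two distributions (both contribute in 2-u steps):
  M: 0.5180×0.06796449 = 0.035206
  M+2: 0.5180×0.38547102 + 0.4820×0.06796449 = 0.232433
  M+4: 0.5180×0.54656449 + 0.4820×0.38547102 = 0.468917
  M+6: 0.4820×0.54656449 = 0.263444
Scale to base peak (0.468917) = 100: 7.51 : 49.57 : 100.00 : 56.18

7.51 : 49.57 : 100.00 : 56.18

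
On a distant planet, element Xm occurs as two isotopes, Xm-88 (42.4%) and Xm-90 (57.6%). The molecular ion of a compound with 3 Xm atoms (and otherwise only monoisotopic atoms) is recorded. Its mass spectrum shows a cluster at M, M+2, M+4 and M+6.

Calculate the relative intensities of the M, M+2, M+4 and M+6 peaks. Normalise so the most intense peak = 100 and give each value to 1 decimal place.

The 3 Xm atoms are independent, so intensities follow the terms of (0.424 + 0.576)^3.
P(M) = 0.424^3 = 0.076225
P(M+2) = 3 × 0.424^2 × 0.576^1 = 0.310653
P(M+4) = 3 × 0.424^1 × 0.576^2 = 0.422019
P(M+6) = 0.576^3 = 0.191103
The M+4 peak is largest (0.422019); scaling to 100 gives 18.1 : 73.6 : 100.0 : 45.3.

18.1 : 73.6 : 100.0 : 45.3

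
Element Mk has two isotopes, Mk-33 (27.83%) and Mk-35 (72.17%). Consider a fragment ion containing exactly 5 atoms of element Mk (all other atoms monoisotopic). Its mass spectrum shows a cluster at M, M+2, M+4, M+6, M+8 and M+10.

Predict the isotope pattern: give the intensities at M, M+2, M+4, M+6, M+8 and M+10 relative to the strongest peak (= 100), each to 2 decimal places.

0.44 : 5.73 : 29.74 : 77.12 : 100.00 : 51.86

The 5 Mk atoms are independent, so intensities follow the terms of (0.2783 + 0.7217)^5.
P(M) = 0.2783^5 = 0.001669
P(M+2) = 5 × 0.2783^4 × 0.7217^1 = 0.021646
P(M+4) = 10 × 0.2783^3 × 0.7217^2 = 0.112267
P(M+6) = 10 × 0.2783^2 × 0.7217^3 = 0.291136
P(M+8) = 5 × 0.2783^1 × 0.7217^4 = 0.377494
P(M+10) = 0.7217^5 = 0.195787
The M+8 peak is largest (0.377494); scaling to 100 gives 0.44 : 5.73 : 29.74 : 77.12 : 100.00 : 51.86.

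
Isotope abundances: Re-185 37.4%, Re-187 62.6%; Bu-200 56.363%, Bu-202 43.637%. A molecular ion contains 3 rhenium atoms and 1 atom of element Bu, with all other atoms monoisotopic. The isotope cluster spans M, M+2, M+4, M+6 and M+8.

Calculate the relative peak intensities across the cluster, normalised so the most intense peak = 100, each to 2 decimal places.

8.14 : 47.15 : 100.00 : 91.08 : 29.53

Rhenium pattern (n=3): 0.05231362 : 0.26268713 : 0.43968487 : 0.24531438
Element Bu pattern (n=1): 0.56363 : 0.43637
Convolve the two distributions (both contribute in 2-u steps):
  M: 0.05231362×0.56363 = 0.029486
  M+2: 0.05231362×0.43637 + 0.26268713×0.56363 = 0.170886
  M+4: 0.26268713×0.43637 + 0.43968487×0.56363 = 0.362448
  M+6: 0.43968487×0.43637 + 0.24531438×0.56363 = 0.330132
  M+8: 0.24531438×0.43637 = 0.107048
Scale to base peak (0.362448) = 100: 8.14 : 47.15 : 100.00 : 91.08 : 29.53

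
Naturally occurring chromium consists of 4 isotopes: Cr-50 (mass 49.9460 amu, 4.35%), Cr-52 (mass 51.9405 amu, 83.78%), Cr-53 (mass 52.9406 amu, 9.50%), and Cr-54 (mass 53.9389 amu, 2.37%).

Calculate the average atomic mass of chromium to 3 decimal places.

The abundance-weighted mean is 0.0435 × 49.9460 + 0.8378 × 51.9405 + 0.0950 × 52.9406 + 0.0237 × 53.9389
= 2.17265 + 43.51575 + 5.02936 + 1.27835 = 51.99611 amu

51.996 amu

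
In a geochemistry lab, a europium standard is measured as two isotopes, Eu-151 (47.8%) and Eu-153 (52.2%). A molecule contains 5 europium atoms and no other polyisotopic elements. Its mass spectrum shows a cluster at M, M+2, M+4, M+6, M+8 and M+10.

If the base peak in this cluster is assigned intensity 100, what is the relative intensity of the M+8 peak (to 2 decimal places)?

54.60

Term probabilities: M 0.0250, M+2 0.1363, M+4 0.2976, M+6 0.3250, M+8 0.1775, M+10 0.0388. Base peak = M+6.
P(M+6) = C(5,3) × 0.478^2 × 0.522^3 = 10 × 0.228484 × 0.14223665 = 0.324988 (base)
P(M+8) = C(5,4) × 0.478^1 × 0.522^4 = 5 × 0.4780 × 0.07424753 = 0.177452
Relative intensity = 0.177452 / 0.324988 × 100 = 54.60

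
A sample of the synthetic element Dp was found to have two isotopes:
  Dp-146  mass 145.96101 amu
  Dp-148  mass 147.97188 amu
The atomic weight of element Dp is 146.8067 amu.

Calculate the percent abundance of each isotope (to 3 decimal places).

Dp-146: 57.944%, Dp-148: 42.056%

Writing the weighted mean with unknown fraction x of Dp-146:
145.96101·x + 147.97188·(1 − x) = 146.8067
(145.96101 − 147.97188)·x = 146.8067 − 147.97188
x = -1.16518 / -2.01087 = 0.57944 → 57.944% Dp-146, 42.056% Dp-148.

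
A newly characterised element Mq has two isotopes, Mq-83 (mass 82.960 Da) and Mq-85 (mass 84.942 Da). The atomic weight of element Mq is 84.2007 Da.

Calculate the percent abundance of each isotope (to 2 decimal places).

Mq-83: 37.40%, Mq-85: 62.60%

With x = fraction of Mq-83 (so Mq-85 is 1 − x):
82.960·x + 84.942·(1 − x) = 84.2007
(82.960 − 84.942)·x = 84.2007 − 84.942
x = -0.7413 / -1.982 = 0.37402 → 37.40% Mq-83, 62.60% Mq-85.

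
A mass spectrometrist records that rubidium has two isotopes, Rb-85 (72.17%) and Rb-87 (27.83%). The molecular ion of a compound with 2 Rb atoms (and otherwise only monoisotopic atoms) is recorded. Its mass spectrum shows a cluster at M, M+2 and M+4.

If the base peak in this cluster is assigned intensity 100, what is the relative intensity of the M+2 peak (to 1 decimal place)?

77.1

(0.7217 + 0.2783)^2 gives M 0.5209, M+2 0.4017, M+4 0.0775; the largest is M.
P(M) = C(2,0) × 0.7217^2 × 0.2783^0 = 1 × 0.52085089 × 1.0000 = 0.520851 (base)
P(M+2) = C(2,1) × 0.7217^1 × 0.2783^1 = 2 × 0.7217 × 0.2783 = 0.401698
Relative intensity = 0.401698 / 0.520851 × 100 = 77.1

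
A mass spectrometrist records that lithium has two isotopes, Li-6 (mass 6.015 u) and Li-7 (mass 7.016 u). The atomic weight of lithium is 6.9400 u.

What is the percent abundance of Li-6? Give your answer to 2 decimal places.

7.59%

Writing the weighted mean with unknown fraction x of Li-6:
6.015·x + 7.016·(1 − x) = 6.9400
(6.015 − 7.016)·x = 6.9400 − 7.016
x = -0.0760 / -1.001 = 0.07592 → 7.59% Li-6, 92.41% Li-7.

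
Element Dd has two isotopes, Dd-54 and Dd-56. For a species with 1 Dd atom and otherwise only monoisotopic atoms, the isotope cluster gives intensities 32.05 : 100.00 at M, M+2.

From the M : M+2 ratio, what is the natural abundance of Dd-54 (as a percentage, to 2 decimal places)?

24.27%

Let p = fractional abundance of Dd-54. I(M+2)/I(M) = [C(1,1)·p^0·(1−p)] / p^1 = 1·(1−p)/p = 100.00/32.05 = 3.1201
(1−p)/p = 3.1201/1 = 3.1201  ⇒  p = 1/(1 + 3.1201) = 0.2427
Dd-54: 24.27%, Dd-56: 75.73%.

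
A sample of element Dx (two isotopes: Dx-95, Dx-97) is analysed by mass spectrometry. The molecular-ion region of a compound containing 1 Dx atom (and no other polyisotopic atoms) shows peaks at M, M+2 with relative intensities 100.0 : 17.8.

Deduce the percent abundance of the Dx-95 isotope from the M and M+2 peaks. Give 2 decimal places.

If p is the fraction of Dx that is Dx-95, then I(M+2)/I(M) = [C(1,1)·p^0·(1−p)] / p^1 = 1·(1−p)/p = 17.8/100.0 = 0.1780
(1−p)/p = 0.1780/1 = 0.1780  ⇒  p = 1/(1 + 0.1780) = 0.8489
Dx-95: 84.89%, Dx-97: 15.11%.

84.89%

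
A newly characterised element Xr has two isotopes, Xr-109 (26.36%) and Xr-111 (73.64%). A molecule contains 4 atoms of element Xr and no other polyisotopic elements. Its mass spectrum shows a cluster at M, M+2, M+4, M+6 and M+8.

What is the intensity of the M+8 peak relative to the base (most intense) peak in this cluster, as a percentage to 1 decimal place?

(0.2636 + 0.7364)^4 gives M 0.0048, M+2 0.0540, M+4 0.2261, M+6 0.4211, M+8 0.2941; the largest is M+6.
P(M+6) = C(4,3) × 0.2636^1 × 0.7364^3 = 4 × 0.2636 × 0.39933864 = 0.421063 (base)
P(M+8) = C(4,4) × 0.2636^0 × 0.7364^4 = 1 × 1.0000 × 0.29407298 = 0.294073
Relative intensity = 0.294073 / 0.421063 × 100 = 69.8

69.8%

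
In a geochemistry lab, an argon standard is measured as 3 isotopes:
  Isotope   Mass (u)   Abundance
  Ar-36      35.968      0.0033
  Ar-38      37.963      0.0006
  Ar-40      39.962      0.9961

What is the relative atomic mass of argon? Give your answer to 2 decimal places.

39.95 u

Ar = Σ fᵢ·mᵢ = 0.0033 × 35.968 + 0.0006 × 37.963 + 0.9961 × 39.962
= 0.1187 + 0.0228 + 39.8061 = 39.9476 u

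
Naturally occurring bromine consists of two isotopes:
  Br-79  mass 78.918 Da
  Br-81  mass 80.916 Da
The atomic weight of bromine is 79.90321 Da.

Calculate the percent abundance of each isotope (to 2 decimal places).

Writing the weighted mean with unknown fraction x of Br-79:
78.918·x + 80.916·(1 − x) = 79.90321
(78.918 − 80.916)·x = 79.90321 − 80.916
x = -1.01279 / -1.998 = 0.50690 → 50.69% Br-79, 49.31% Br-81.

Br-79: 50.69%, Br-81: 49.31%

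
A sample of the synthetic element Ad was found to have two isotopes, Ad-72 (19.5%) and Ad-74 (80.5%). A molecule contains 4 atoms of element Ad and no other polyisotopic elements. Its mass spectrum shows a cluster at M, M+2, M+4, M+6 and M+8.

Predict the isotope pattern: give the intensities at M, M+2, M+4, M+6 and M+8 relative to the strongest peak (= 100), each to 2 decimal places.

0.34 : 5.69 : 35.21 : 96.89 : 100.00

Expanding (0.195 + 0.805)^4:
P(M) = 0.195^4 = 0.001446
P(M+2) = 4 × 0.195^3 × 0.805^1 = 0.023876
P(M+4) = 6 × 0.195^2 × 0.805^2 = 0.147847
P(M+6) = 4 × 0.195^1 × 0.805^3 = 0.406895
P(M+8) = 0.805^4 = 0.419936
The M+8 peak is largest (0.419936); scaling to 100 gives 0.34 : 5.69 : 35.21 : 96.89 : 100.00.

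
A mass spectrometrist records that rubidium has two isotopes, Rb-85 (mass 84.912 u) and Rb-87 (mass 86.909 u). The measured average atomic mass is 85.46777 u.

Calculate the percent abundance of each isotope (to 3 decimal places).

With x = fraction of Rb-85 (so Rb-87 is 1 − x):
84.912·x + 86.909·(1 − x) = 85.46777
(84.912 − 86.909)·x = 85.46777 − 86.909
x = -1.44123 / -1.997 = 0.72170 → 72.170% Rb-85, 27.830% Rb-87.

Rb-85: 72.170%, Rb-87: 27.830%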